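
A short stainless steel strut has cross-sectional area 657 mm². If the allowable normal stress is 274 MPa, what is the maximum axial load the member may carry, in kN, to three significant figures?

P_max = σ_allow · A = 274 · 657 = 180000 N = 180 kN.

180 kN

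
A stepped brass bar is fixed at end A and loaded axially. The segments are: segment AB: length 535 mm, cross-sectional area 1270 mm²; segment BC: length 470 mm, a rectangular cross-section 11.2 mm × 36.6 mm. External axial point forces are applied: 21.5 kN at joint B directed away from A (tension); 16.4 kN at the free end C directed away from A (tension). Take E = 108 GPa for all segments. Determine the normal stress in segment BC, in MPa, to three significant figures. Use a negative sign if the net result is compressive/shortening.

Internal axial forces (sectioning from the free end, tension +): N_BC = 16.4 kN, N_AB = 37.9 kN.
A_BC = 409.9 mm².
σ_BC = N_BC/A_BC = 16400/409.9 = 40.01 MPa.

40.0 MPa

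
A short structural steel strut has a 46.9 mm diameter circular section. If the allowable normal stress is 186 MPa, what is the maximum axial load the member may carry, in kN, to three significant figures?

321 kN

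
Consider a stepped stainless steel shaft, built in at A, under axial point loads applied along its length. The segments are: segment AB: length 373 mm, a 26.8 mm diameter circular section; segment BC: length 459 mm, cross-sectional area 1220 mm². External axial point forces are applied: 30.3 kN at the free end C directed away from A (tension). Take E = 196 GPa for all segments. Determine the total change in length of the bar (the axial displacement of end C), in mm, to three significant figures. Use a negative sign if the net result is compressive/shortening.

Internal axial forces (sectioning from the free end, tension +): N_BC = 30.3 kN, N_AB = 30.3 kN.
A_AB = 564.1 mm².
δ_AB = 30300·373/(564.1·196000) = 0.1022 mm
δ_BC = 30300·459/(1220·196000) = 0.05816 mm
δ = Σδ_i = 0.1604 mm.

0.160 mm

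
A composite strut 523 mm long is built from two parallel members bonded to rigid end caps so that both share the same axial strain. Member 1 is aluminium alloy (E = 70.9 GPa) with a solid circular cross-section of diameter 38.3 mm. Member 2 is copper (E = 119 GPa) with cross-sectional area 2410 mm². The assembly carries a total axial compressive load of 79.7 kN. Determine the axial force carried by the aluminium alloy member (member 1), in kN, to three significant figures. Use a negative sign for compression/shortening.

A_1 = 1152 mm².
Equal strain + equilibrium ⇒ each member carries load in proportion to AE: A₁E₁ = 81680000 N, A₂E₂ = 286800000 N, ΣAE = 368500000 N.
F₁ = P·A₁E₁/ΣAE = -79700·81680000/368500000 = -17670 N.

-17.7 kN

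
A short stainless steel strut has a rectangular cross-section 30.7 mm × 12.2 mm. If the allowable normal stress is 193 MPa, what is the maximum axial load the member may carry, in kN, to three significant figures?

A = 374.5 mm².
P_max = σ_allow · A = 193 · 374.5 = 72290 N = 72.29 kN.

72.3 kN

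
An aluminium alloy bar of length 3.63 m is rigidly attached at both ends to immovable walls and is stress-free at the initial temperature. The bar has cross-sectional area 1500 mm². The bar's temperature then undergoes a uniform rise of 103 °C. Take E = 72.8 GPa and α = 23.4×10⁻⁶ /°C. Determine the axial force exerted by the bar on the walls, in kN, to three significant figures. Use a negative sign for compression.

Free thermal expansion αLΔT = 23.4e-6 · 3630 · 103 = 8.749 mm.
The walls impose strain ε = −(8.749)/3630 = -2.4102e-03; σ = Eε = 72800 · -2.4102e-03 = -175.5 MPa.
Wall reaction R = σ·A = -175.5·1500 = -263200 N = -263.2 kN.

-263 kN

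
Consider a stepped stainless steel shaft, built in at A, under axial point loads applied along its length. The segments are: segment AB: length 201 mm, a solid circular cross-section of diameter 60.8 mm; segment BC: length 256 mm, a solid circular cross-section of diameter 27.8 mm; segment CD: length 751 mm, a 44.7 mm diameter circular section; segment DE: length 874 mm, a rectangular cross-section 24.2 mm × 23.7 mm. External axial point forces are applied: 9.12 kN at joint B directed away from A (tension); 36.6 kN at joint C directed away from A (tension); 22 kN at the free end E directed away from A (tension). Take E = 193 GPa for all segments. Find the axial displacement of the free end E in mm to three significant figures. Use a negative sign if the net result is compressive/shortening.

0.381 mm

Internal axial forces (sectioning from the free end, tension +): N_DE = 22 kN, N_CD = 22 kN, N_BC = 58.6 kN, N_AB = 67.72 kN.
A_AB = 2903 mm².
A_BC = 607 mm².
A_CD = 1569 mm².
A_DE = 573.5 mm².
δ_AB = 67720·201/(2903·193000) = 0.02429 mm
δ_BC = 58600·256/(607·193000) = 0.1281 mm
δ_CD = 22000·751/(1569·193000) = 0.05455 mm
δ_DE = 22000·874/(573.5·193000) = 0.1737 mm
δ = Σδ_i = 0.3806 mm.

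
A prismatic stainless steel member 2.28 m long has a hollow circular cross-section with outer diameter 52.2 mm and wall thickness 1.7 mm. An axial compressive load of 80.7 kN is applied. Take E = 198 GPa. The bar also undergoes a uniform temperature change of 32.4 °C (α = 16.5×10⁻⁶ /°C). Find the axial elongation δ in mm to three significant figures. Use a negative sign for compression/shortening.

-2.23 mm

A = 269.7 mm².
δ_mech = NL/(AE) = -80700·2280/(269.7·198000) = -3.446 mm.
δ_thermal = αLΔT = 16.5e-6·2280·32.4 = 1.219 mm.
δ = δ_mech + δ_thermal = -2.227 mm.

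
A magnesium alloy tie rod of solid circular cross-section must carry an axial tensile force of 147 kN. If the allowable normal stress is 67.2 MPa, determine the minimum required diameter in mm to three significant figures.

52.8 mm

Required area A ≥ P/σ_allow = 147000/67.2 = 2188 mm².
For a solid circular section, d ≥ √(4A/π) = 52.78 mm.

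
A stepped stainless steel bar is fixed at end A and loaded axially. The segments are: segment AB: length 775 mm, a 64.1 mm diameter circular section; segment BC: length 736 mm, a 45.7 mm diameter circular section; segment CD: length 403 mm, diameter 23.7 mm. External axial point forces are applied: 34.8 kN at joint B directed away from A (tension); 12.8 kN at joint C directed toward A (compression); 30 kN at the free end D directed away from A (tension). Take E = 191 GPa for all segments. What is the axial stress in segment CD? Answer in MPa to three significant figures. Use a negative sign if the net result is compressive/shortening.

68.0 MPa

Internal axial forces (sectioning from the free end, tension +): N_CD = 30 kN, N_BC = 17.2 kN, N_AB = 52 kN.
A_CD = 441.2 mm².
σ_CD = N_CD/A_CD = 30000/441.2 = 68 MPa.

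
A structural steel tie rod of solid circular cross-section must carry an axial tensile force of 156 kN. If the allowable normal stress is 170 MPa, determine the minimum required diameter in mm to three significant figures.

Required area A ≥ P/σ_allow = 156000/170 = 917.6 mm².
For a solid circular section, d ≥ √(4A/π) = 34.18 mm.

34.2 mm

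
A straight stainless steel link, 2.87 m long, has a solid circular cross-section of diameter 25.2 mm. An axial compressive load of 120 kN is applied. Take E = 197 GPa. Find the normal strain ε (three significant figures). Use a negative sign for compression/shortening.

-0.00122

A = 498.8 mm².
σ = N/A = -240.6 MPa; ε = σ/E = -240.6/197000 = -1.221e-03.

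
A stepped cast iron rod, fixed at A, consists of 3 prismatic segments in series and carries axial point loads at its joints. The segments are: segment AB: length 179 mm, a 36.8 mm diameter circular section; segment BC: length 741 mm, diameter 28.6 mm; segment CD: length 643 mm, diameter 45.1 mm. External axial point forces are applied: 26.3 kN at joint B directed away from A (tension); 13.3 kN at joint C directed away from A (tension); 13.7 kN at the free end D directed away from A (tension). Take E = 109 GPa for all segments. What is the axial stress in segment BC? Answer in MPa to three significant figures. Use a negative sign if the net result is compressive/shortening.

42.0 MPa

Internal axial forces (sectioning from the free end, tension +): N_CD = 13.7 kN, N_BC = 27 kN, N_AB = 53.3 kN.
A_BC = 642.4 mm².
σ_BC = N_BC/A_BC = 27000/642.4 = 42.03 MPa.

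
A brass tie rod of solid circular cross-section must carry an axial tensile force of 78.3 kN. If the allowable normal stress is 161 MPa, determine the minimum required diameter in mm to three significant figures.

Required area A ≥ P/σ_allow = 78300/161 = 486.3 mm².
For a solid circular section, d ≥ √(4A/π) = 24.88 mm.

24.9 mm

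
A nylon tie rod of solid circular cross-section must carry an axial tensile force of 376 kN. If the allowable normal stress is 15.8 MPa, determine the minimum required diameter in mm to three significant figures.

174 mm

Required area A ≥ P/σ_allow = 376000/15.8 = 23800 mm².
For a solid circular section, d ≥ √(4A/π) = 174.1 mm.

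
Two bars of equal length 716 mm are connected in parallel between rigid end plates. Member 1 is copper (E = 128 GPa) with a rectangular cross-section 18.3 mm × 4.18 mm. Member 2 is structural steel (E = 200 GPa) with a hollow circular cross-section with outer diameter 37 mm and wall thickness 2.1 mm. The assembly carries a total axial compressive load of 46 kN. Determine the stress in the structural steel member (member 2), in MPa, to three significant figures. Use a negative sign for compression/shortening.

A_1 = 76.49 mm².
A_2 = 230.2 mm².
Equal strain + equilibrium ⇒ each member carries load in proportion to AE: A₁E₁ = 9791000 N, A₂E₂ = 46050000 N, ΣAE = 55840000 N.
σ₂ = P·E₂/ΣAE = -46000·200000/55840000 = -164.8 MPa.

-165 MPa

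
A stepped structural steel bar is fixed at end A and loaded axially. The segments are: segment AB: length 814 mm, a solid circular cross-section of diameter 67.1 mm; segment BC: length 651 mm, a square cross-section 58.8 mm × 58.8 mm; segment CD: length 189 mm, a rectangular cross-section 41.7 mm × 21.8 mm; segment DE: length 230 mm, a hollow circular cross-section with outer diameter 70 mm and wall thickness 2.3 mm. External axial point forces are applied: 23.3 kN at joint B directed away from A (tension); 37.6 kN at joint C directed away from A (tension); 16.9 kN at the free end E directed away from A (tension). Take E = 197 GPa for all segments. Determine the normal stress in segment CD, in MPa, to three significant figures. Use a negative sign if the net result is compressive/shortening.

18.6 MPa

Internal axial forces (sectioning from the free end, tension +): N_DE = 16.9 kN, N_CD = 16.9 kN, N_BC = 54.5 kN, N_AB = 77.8 kN.
A_CD = 909.1 mm².
σ_CD = N_CD/A_CD = 16900/909.1 = 18.59 MPa.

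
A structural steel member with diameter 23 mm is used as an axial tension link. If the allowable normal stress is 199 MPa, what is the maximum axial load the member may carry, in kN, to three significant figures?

A = 415.5 mm².
P_max = σ_allow · A = 199 · 415.5 = 82680 N = 82.68 kN.

82.7 kN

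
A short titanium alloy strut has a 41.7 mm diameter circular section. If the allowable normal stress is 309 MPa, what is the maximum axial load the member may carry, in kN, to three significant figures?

422 kN

A = 1366 mm².
P_max = σ_allow · A = 309 · 1366 = 422000 N = 422 kN.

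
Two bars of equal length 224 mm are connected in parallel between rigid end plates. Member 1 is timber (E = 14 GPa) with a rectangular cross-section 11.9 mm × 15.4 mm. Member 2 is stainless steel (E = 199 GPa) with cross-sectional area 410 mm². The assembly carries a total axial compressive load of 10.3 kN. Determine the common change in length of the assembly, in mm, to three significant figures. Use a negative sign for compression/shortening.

-0.0274 mm

A_1 = 183.3 mm².
Equal strain + equilibrium ⇒ each member carries load in proportion to AE: A₁E₁ = 2566000 N, A₂E₂ = 81590000 N, ΣAE = 84160000 N.
δ = PL/ΣAE = -10300·224/84160000 = -0.02742 mm.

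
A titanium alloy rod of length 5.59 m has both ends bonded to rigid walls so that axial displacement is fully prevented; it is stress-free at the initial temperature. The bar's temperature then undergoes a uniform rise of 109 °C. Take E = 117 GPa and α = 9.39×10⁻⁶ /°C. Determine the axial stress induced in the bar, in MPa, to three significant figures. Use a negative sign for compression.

-120 MPa

Free thermal expansion αLΔT = 9.39e-6 · 5590 · 109 = 5.721 mm.
The walls impose strain ε = −(5.721)/5590 = -1.0235e-03; σ = Eε = 117000 · -1.0235e-03 = -119.8 MPa.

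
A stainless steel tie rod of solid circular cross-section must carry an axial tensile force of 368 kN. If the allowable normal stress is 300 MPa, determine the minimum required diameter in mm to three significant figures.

Required area A ≥ P/σ_allow = 368000/300 = 1227 mm².
For a solid circular section, d ≥ √(4A/π) = 39.52 mm.

39.5 mm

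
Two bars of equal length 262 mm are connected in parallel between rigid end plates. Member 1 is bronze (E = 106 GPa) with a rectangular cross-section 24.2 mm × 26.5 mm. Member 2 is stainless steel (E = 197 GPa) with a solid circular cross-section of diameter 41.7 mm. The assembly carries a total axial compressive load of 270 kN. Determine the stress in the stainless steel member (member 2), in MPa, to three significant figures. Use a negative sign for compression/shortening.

-158 MPa

A_1 = 641.3 mm².
A_2 = 1366 mm².
Equal strain + equilibrium ⇒ each member carries load in proportion to AE: A₁E₁ = 67980000 N, A₂E₂ = 269000000 N, ΣAE = 337000000 N.
σ₂ = P·E₂/ΣAE = -270000·197000/337000000 = -157.8 MPa.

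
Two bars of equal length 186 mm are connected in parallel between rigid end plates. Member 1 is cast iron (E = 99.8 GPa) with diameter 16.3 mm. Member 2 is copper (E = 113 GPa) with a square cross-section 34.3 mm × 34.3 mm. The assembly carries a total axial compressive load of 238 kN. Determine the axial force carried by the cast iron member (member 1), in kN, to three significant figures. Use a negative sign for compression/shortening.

A_1 = 208.7 mm².
A_2 = 1176 mm².
Equal strain + equilibrium ⇒ each member carries load in proportion to AE: A₁E₁ = 20830000 N, A₂E₂ = 132900000 N, ΣAE = 153800000 N.
F₁ = P·A₁E₁/ΣAE = -238000·20830000/153800000 = -32230 N.

-32.2 kN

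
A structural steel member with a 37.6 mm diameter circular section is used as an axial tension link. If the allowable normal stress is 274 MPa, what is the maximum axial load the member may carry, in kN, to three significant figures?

304 kN

A = 1110 mm².
P_max = σ_allow · A = 274 · 1110 = 304200 N = 304.2 kN.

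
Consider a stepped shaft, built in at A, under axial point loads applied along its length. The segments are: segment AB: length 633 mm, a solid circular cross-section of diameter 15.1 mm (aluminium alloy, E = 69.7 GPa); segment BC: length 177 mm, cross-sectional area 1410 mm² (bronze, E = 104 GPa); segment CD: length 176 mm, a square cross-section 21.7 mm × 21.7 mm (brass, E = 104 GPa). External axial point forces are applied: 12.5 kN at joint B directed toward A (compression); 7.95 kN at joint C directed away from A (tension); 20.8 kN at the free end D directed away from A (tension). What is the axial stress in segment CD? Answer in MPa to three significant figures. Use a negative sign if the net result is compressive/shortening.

Internal axial forces (sectioning from the free end, tension +): N_CD = 20.8 kN, N_BC = 28.75 kN, N_AB = 16.25 kN.
A_CD = 470.9 mm².
σ_CD = N_CD/A_CD = 20800/470.9 = 44.17 MPa.

44.2 MPa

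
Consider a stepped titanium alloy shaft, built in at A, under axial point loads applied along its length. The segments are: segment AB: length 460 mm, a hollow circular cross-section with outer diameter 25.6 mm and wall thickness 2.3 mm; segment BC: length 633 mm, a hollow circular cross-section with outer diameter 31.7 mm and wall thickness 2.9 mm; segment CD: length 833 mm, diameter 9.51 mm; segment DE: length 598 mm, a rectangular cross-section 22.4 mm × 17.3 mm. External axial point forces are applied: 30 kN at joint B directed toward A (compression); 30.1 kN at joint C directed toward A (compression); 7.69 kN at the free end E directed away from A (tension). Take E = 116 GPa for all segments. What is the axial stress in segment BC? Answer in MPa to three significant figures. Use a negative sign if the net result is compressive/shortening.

Internal axial forces (sectioning from the free end, tension +): N_DE = 7.69 kN, N_CD = 7.69 kN, N_BC = -22.41 kN, N_AB = -52.41 kN.
A_BC = 262.4 mm².
σ_BC = N_BC/A_BC = -22410/262.4 = -85.41 MPa.

-85.4 MPa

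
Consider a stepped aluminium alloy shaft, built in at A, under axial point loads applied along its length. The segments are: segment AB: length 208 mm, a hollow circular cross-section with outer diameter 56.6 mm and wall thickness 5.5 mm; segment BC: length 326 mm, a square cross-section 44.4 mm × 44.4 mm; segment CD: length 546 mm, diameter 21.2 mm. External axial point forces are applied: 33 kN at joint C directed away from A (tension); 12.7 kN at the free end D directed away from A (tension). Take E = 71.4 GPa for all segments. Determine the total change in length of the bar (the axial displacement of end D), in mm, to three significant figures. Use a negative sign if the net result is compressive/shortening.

0.532 mm

Internal axial forces (sectioning from the free end, tension +): N_CD = 12.7 kN, N_BC = 45.7 kN, N_AB = 45.7 kN.
A_AB = 882.9 mm².
A_BC = 1971 mm².
A_CD = 353 mm².
δ_AB = 45700·208/(882.9·71400) = 0.1508 mm
δ_BC = 45700·326/(1971·71400) = 0.1058 mm
δ_CD = 12700·546/(353·71400) = 0.2751 mm
δ = Σδ_i = 0.5318 mm.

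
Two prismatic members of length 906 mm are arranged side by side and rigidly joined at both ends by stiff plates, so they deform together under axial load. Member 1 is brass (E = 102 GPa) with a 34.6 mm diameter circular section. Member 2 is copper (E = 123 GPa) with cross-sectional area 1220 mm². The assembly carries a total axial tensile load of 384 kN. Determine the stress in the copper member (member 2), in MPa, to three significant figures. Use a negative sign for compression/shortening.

A_1 = 940.2 mm².
Equal strain + equilibrium ⇒ each member carries load in proportion to AE: A₁E₁ = 95910000 N, A₂E₂ = 150100000 N, ΣAE = 246000000 N.
σ₂ = P·E₂/ΣAE = 384000·123000/246000000 = 192 MPa.

192 MPa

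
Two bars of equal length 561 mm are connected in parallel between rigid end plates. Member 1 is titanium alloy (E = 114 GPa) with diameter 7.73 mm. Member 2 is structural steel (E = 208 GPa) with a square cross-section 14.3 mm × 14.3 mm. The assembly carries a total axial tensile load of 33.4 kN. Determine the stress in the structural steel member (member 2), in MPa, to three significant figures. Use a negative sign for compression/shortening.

145 MPa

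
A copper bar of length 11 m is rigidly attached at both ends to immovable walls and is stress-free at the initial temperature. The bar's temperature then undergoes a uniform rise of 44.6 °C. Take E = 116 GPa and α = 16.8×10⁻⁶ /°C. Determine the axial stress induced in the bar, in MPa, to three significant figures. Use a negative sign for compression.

-86.9 MPa

Free thermal expansion αLΔT = 16.8e-6 · 11000 · 44.6 = 8.242 mm.
The walls impose strain ε = −(8.242)/11000 = -7.4928e-04; σ = Eε = 116000 · -7.4928e-04 = -86.92 MPa.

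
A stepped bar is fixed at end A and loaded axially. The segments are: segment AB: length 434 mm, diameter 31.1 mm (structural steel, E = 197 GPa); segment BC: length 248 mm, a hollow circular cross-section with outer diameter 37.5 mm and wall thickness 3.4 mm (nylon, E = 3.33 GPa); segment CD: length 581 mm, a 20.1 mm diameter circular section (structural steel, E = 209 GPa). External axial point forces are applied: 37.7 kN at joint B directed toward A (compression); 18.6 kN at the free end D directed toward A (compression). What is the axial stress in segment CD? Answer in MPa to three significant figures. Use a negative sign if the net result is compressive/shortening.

-58.6 MPa

Internal axial forces (sectioning from the free end, tension +): N_CD = -18.6 kN, N_BC = -18.6 kN, N_AB = -56.3 kN.
A_CD = 317.3 mm².
σ_CD = N_CD/A_CD = -18600/317.3 = -58.62 MPa.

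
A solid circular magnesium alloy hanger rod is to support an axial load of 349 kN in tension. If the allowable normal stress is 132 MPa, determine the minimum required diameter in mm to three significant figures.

58.0 mm

Required area A ≥ P/σ_allow = 349000/132 = 2644 mm².
For a solid circular section, d ≥ √(4A/π) = 58.02 mm.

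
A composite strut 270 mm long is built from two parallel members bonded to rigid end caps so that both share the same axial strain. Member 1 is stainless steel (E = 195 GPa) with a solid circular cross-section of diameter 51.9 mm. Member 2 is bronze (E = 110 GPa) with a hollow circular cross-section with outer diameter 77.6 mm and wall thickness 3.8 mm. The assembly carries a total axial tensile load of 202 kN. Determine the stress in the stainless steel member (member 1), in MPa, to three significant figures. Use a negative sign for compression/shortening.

77.3 MPa

A_1 = 2116 mm².
A_2 = 881 mm².
Equal strain + equilibrium ⇒ each member carries load in proportion to AE: A₁E₁ = 412500000 N, A₂E₂ = 96910000 N, ΣAE = 509400000 N.
σ₁ = P·E₁/ΣAE = 202000·195000/509400000 = 77.32 MPa.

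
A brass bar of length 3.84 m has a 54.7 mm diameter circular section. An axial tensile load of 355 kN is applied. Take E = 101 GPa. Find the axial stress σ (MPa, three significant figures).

151 MPa

A = 2350 mm².
σ = N/A = 355000/2350 = 151.1 MPa.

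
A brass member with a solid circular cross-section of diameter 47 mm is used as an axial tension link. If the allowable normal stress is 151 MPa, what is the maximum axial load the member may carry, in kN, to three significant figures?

262 kN

A = 1735 mm².
P_max = σ_allow · A = 151 · 1735 = 262000 N = 262 kN.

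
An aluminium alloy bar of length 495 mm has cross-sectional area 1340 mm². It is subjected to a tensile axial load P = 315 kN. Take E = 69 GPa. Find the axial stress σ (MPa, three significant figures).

235 MPa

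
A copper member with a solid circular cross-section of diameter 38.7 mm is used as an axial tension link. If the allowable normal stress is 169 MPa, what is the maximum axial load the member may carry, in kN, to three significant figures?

199 kN

A = 1176 mm².
P_max = σ_allow · A = 169 · 1176 = 198800 N = 198.8 kN.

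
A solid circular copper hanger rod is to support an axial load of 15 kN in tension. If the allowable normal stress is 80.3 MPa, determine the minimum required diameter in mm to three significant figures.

15.4 mm

Required area A ≥ P/σ_allow = 15000/80.3 = 186.8 mm².
For a solid circular section, d ≥ √(4A/π) = 15.42 mm.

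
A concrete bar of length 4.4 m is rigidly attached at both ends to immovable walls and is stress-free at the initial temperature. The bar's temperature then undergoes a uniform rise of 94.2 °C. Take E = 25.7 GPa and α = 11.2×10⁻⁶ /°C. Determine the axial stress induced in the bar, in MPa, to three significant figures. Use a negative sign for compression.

-27.1 MPa

Free thermal expansion αLΔT = 11.2e-6 · 4400 · 94.2 = 4.642 mm.
The walls impose strain ε = −(4.642)/4400 = -1.0550e-03; σ = Eε = 25700 · -1.0550e-03 = -27.11 MPa.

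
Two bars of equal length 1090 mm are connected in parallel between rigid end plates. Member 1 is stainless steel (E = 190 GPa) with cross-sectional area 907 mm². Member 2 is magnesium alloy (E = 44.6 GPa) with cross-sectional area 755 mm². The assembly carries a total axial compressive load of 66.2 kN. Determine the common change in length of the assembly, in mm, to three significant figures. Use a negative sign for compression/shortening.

-0.350 mm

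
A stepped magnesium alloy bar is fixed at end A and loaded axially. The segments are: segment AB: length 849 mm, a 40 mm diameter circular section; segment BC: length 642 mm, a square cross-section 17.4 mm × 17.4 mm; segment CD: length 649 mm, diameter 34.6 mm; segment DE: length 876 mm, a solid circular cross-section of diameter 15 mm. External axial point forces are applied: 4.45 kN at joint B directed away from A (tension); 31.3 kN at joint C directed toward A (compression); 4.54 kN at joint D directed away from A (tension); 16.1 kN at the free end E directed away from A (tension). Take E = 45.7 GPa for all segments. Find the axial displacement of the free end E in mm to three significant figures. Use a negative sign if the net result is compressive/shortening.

Internal axial forces (sectioning from the free end, tension +): N_DE = 16.1 kN, N_CD = 20.64 kN, N_BC = -10.66 kN, N_AB = -6.21 kN.
A_AB = 1257 mm².
A_BC = 302.8 mm².
A_CD = 940.2 mm².
A_DE = 176.7 mm².
δ_AB = -6210·849/(1257·45700) = -0.09181 mm
δ_BC = -10660·642/(302.8·45700) = -0.4946 mm
δ_CD = 20640·649/(940.2·45700) = 0.3117 mm
δ_DE = 16100·876/(176.7·45700) = 1.746 mm
δ = Σδ_i = 1.472 mm.

1.47 mm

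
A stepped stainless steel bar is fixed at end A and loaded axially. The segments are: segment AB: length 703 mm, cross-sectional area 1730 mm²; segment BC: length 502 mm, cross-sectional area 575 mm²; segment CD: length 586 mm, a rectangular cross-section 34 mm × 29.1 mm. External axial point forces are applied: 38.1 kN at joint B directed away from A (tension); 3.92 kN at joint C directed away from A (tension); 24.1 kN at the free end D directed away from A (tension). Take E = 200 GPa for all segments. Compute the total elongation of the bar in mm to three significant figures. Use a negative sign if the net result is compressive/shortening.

Internal axial forces (sectioning from the free end, tension +): N_CD = 24.1 kN, N_BC = 28.02 kN, N_AB = 66.12 kN.
A_CD = 989.4 mm².
δ_AB = 66120·703/(1730·200000) = 0.1343 mm
δ_BC = 28020·502/(575·200000) = 0.1223 mm
δ_CD = 24100·586/(989.4·200000) = 0.07137 mm
δ = Σδ_i = 0.328 mm.

0.328 mm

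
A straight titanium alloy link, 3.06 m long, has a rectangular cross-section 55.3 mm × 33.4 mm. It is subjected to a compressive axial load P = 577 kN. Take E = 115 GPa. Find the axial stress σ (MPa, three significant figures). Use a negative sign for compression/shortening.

-312 MPa

A = 1847 mm².
σ = N/A = -577000/1847 = -312.4 MPa.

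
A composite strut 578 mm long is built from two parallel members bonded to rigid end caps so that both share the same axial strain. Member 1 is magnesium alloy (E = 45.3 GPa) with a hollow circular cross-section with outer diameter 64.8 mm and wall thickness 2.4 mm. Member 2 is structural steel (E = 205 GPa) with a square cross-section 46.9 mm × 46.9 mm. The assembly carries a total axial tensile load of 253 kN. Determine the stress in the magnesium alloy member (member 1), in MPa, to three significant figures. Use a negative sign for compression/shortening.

24.3 MPa

A_1 = 470.5 mm².
A_2 = 2200 mm².
Equal strain + equilibrium ⇒ each member carries load in proportion to AE: A₁E₁ = 21310000 N, A₂E₂ = 450900000 N, ΣAE = 472200000 N.
σ₁ = P·E₁/ΣAE = 253000·45300/472200000 = 24.27 MPa.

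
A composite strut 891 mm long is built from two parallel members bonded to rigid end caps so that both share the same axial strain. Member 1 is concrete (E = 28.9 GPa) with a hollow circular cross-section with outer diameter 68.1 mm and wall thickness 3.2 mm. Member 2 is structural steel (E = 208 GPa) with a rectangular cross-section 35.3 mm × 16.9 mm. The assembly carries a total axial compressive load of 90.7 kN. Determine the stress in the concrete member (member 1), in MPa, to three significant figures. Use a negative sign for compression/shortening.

A_1 = 652.4 mm².
A_2 = 596.6 mm².
Equal strain + equilibrium ⇒ each member carries load in proportion to AE: A₁E₁ = 18860000 N, A₂E₂ = 124100000 N, ΣAE = 142900000 N.
σ₁ = P·E₁/ΣAE = -90700·28900/142900000 = -18.34 MPa.

-18.3 MPa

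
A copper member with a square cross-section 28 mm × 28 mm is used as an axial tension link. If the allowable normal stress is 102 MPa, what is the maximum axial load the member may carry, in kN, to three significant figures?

80.0 kN

A = 784 mm².
P_max = σ_allow · A = 102 · 784 = 79970 N = 79.97 kN.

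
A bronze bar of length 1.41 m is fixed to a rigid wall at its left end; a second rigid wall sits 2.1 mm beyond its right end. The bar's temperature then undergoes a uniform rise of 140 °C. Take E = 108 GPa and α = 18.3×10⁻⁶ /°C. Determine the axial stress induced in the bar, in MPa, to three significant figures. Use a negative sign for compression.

Free thermal expansion αLΔT = 18.3e-6 · 1410 · 140 = 3.612 mm.
The walls engage after the gap closes; constrained expansion = 3.612 − 2.1 = 1.512 mm.
The walls impose strain ε = −(1.512)/1410 = -1.0726e-03; σ = Eε = 108000 · -1.0726e-03 = -115.8 MPa.

-116 MPa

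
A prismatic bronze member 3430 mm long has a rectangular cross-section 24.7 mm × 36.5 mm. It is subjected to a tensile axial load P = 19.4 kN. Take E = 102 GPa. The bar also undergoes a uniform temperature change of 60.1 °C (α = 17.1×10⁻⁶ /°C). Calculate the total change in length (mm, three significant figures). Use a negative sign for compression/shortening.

4.25 mm

A = 901.5 mm².
δ_mech = NL/(AE) = 19400·3430/(901.5·102000) = 0.7236 mm.
δ_thermal = αLΔT = 17.1e-6·3430·60.1 = 3.525 mm.
δ = δ_mech + δ_thermal = 4.249 mm.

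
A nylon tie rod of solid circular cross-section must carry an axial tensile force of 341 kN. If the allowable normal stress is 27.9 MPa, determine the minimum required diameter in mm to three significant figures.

125 mm

Required area A ≥ P/σ_allow = 341000/27.9 = 12220 mm².
For a solid circular section, d ≥ √(4A/π) = 124.7 mm.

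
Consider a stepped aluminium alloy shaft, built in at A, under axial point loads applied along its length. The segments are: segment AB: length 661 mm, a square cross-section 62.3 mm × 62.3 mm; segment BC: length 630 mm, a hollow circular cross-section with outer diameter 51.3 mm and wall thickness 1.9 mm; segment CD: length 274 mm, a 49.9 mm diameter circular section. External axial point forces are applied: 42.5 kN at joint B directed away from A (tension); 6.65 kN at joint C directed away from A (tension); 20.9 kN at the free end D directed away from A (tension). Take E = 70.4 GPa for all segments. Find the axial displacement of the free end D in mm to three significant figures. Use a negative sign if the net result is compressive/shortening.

1.05 mm

Internal axial forces (sectioning from the free end, tension +): N_CD = 20.9 kN, N_BC = 27.55 kN, N_AB = 70.05 kN.
A_AB = 3881 mm².
A_BC = 294.9 mm².
A_CD = 1956 mm².
δ_AB = 70050·661/(3881·70400) = 0.1695 mm
δ_BC = 27550·630/(294.9·70400) = 0.8361 mm
δ_CD = 20900·274/(1956·70400) = 0.04159 mm
δ = Σδ_i = 1.047 mm.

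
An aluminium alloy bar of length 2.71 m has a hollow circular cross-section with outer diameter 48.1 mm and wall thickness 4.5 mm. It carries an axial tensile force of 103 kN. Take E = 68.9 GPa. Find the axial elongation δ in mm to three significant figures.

6.57 mm

A = 616.4 mm².
δ_mech = NL/(AE) = 103000·2710/(616.4·68900) = 6.573 mm.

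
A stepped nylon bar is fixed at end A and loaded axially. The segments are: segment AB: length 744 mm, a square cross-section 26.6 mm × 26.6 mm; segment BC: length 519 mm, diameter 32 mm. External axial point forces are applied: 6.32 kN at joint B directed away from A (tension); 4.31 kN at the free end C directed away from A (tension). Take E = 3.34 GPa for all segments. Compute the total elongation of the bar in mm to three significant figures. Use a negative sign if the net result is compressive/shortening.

Internal axial forces (sectioning from the free end, tension +): N_BC = 4.31 kN, N_AB = 10.63 kN.
A_AB = 707.6 mm².
A_BC = 804.2 mm².
δ_AB = 10630·744/(707.6·3340) = 3.347 mm
δ_BC = 4310·519/(804.2·3340) = 0.8327 mm
δ = Σδ_i = 4.179 mm.

4.18 mm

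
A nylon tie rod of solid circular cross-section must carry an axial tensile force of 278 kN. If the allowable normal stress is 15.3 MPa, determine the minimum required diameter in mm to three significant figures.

152 mm

Required area A ≥ P/σ_allow = 278000/15.3 = 18170 mm².
For a solid circular section, d ≥ √(4A/π) = 152.1 mm.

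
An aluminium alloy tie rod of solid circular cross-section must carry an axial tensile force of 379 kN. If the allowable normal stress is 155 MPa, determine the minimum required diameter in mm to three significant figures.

Required area A ≥ P/σ_allow = 379000/155 = 2445 mm².
For a solid circular section, d ≥ √(4A/π) = 55.8 mm.

55.8 mm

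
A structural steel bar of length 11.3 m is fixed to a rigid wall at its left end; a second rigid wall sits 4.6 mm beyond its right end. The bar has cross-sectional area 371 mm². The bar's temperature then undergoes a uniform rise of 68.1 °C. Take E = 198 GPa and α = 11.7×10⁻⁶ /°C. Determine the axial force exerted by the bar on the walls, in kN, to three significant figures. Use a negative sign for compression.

-28.6 kN

Free thermal expansion αLΔT = 11.7e-6 · 11300 · 68.1 = 9.004 mm.
The walls engage after the gap closes; constrained expansion = 9.004 − 4.6 = 4.404 mm.
The walls impose strain ε = −(4.404)/11300 = -3.8969e-04; σ = Eε = 198000 · -3.8969e-04 = -77.16 MPa.
Wall reaction R = σ·A = -77.16·371 = -28630 N = -28.63 kN.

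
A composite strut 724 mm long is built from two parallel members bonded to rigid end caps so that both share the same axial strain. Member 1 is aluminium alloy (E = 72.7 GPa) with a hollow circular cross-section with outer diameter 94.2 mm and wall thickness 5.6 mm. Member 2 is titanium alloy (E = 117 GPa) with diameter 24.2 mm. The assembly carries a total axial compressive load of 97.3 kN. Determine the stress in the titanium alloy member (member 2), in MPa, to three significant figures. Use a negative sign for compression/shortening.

A_1 = 1559 mm².
A_2 = 460 mm².
Equal strain + equilibrium ⇒ each member carries load in proportion to AE: A₁E₁ = 113300000 N, A₂E₂ = 53820000 N, ΣAE = 167100000 N.
σ₂ = P·E₂/ΣAE = -97300·117000/167100000 = -68.11 MPa.

-68.1 MPa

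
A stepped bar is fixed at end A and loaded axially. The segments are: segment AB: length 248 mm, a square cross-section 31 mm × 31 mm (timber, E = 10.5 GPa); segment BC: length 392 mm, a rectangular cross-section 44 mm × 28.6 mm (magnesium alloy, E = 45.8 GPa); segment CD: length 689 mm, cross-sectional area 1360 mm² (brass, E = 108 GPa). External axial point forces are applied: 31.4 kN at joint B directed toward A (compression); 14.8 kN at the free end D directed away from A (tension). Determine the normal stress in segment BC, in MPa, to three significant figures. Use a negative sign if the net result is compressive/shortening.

Internal axial forces (sectioning from the free end, tension +): N_CD = 14.8 kN, N_BC = 14.8 kN, N_AB = -16.6 kN.
A_BC = 1258 mm².
σ_BC = N_BC/A_BC = 14800/1258 = 11.76 MPa.

11.8 MPa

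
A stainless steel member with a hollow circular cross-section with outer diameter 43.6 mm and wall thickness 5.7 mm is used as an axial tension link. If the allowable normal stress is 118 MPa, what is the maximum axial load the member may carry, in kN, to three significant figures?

80.1 kN

A = 678.7 mm².
P_max = σ_allow · A = 118 · 678.7 = 80080 N = 80.08 kN.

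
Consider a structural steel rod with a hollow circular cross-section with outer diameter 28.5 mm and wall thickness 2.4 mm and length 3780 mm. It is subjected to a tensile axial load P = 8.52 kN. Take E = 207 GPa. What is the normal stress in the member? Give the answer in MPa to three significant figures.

A = 196.8 mm².
σ = N/A = 8520/196.8 = 43.3 MPa.

43.3 MPa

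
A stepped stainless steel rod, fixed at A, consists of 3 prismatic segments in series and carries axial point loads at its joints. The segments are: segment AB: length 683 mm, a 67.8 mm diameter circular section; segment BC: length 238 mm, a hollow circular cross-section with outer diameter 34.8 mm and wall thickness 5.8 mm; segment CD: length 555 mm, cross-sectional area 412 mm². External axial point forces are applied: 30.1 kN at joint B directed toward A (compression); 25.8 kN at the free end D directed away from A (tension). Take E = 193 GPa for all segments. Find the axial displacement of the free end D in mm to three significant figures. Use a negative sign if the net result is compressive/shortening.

Internal axial forces (sectioning from the free end, tension +): N_CD = 25.8 kN, N_BC = 25.8 kN, N_AB = -4.3 kN.
A_AB = 3610 mm².
A_BC = 528.4 mm².
δ_AB = -4300·683/(3610·193000) = -0.004215 mm
δ_BC = 25800·238/(528.4·193000) = 0.06021 mm
δ_CD = 25800·555/(412·193000) = 0.1801 mm
δ = Σδ_i = 0.2361 mm.

0.236 mm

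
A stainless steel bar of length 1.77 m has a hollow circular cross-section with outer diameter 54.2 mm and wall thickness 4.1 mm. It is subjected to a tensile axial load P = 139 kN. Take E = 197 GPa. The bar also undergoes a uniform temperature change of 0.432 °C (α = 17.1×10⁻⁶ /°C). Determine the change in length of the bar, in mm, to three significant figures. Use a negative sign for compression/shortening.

A = 645.3 mm².
δ_mech = NL/(AE) = 139000·1770/(645.3·197000) = 1.935 mm.
δ_thermal = αLΔT = 17.1e-6·1770·0.432 = 0.01308 mm.
δ = δ_mech + δ_thermal = 1.948 mm.

1.95 mm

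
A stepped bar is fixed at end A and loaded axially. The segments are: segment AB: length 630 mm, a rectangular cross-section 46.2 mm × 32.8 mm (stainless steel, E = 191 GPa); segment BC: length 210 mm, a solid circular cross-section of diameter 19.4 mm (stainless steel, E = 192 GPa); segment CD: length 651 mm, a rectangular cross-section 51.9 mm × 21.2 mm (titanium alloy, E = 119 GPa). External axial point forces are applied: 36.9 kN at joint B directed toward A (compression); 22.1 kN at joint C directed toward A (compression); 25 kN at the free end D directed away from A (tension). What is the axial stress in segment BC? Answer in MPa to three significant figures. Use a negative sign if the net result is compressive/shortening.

9.81 MPa

Internal axial forces (sectioning from the free end, tension +): N_CD = 25 kN, N_BC = 2.9 kN, N_AB = -34 kN.
A_BC = 295.6 mm².
σ_BC = N_BC/A_BC = 2900/295.6 = 9.811 MPa.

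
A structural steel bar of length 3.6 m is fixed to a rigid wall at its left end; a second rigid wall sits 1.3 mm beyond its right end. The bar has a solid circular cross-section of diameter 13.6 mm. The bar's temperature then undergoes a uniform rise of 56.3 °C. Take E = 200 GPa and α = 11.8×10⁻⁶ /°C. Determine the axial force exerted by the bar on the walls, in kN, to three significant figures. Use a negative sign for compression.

-8.81 kN

Free thermal expansion αLΔT = 11.8e-6 · 3600 · 56.3 = 2.392 mm.
The walls engage after the gap closes; constrained expansion = 2.392 − 1.3 = 1.092 mm.
The walls impose strain ε = −(1.092)/3600 = -3.0323e-04; σ = Eε = 200000 · -3.0323e-04 = -60.65 MPa.
Wall reaction R = σ·A = -60.65·145.3 = -8810 N = -8.81 kN.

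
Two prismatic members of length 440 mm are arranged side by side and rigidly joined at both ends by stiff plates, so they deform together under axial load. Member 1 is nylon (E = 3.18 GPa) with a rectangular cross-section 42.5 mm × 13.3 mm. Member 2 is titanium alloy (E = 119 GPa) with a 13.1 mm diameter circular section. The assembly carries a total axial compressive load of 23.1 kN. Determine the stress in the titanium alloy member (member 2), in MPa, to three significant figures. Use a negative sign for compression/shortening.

-154 MPa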